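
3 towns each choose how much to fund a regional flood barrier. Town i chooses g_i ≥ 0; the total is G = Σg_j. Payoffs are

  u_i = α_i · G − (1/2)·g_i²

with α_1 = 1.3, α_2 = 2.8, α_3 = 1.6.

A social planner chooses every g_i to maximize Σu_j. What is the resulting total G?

17.1

Planner FOC: ∂(Σu_j)/∂g_i = (Σα_j) − g_i = 0, so g_i^SO = Σα_j = 5.7 for every i; G^SO = 17.1.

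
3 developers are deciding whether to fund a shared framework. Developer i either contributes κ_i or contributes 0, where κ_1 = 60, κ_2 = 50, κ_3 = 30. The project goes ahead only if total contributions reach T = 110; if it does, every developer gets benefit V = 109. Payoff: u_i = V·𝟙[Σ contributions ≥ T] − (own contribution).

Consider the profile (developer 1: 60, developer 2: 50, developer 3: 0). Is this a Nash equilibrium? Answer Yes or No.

Total = 110 ≥ 110: provided.
Developer 1 (pledges 60, payoff 49): dropping to 0 → total 50, payoff 0. No gain.
Developer 2 (pledges 50, payoff 59): dropping to 0 → total 60, payoff 0. No gain.
Developer 3 (pledges 0, payoff 109): pledging 30 → total 140, payoff 79. No gain.

Yes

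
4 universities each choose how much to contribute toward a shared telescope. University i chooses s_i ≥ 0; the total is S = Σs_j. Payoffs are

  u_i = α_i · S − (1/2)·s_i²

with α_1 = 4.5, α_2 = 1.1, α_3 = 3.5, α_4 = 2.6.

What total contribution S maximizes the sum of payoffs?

46.8

Planner FOC: ∂(Σu_j)/∂s_i = (Σα_j) − s_i = 0, so s_i^SO = Σα_j = 11.7 for every i; S^SO = 46.8.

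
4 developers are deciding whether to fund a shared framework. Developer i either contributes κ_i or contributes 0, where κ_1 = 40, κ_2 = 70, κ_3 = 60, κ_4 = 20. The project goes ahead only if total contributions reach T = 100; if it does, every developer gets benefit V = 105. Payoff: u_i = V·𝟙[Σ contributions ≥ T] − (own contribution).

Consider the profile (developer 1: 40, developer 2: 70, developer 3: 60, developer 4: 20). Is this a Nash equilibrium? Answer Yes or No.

No

Total = 190 ≥ 100: provided.
Developer 1 (pledges 40, payoff 65): dropping to 0 → total 150, payoff 105. Profitable deviation.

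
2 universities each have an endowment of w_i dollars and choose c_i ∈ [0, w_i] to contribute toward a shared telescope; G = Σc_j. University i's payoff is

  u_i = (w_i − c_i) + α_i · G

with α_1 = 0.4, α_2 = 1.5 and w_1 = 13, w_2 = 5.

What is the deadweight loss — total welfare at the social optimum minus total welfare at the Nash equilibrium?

∂u_i/∂c_i = α_i − 1, so university i contributes w_i if α_i > 1, else 0.
α_i > 1 for i ∈ {2}; NE contributions (0, 5), G = 5.
W^NE = Σw_i − G^NE + (Σα_i)·G^NE = 18 + 0.9·5 = 22.5.
Planner: ∂(Σu_j)/∂c_i = Σα_j − 1 = 0.9 > 0, so everyone contributes w_i; G^SO = 18, W^SO = 18 + 0.9·18 = 34.2.
Deadweight loss = 11.7.

11.7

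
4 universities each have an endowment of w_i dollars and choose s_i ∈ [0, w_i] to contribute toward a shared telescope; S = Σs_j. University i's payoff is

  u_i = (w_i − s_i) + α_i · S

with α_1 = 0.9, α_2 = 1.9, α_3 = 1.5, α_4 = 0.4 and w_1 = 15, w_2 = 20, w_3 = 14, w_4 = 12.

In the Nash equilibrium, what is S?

34

∂u_i/∂s_i = α_i − 1, so university i contributes w_i if α_i > 1, else 0.
α_i > 1 for i ∈ {2, 3}; NE contributions (0, 20, 14, 0), S = 34.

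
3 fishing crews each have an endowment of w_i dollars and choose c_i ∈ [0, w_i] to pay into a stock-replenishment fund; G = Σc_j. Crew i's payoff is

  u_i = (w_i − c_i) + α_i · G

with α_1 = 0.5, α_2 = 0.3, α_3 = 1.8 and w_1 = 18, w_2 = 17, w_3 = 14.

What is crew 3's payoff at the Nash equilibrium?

∂u_i/∂c_i = α_i − 1, so crew i contributes w_i if α_i > 1, else 0.
α_i > 1 for i ∈ {3}; NE contributions (0, 0, 14), G = 14.
u_3 = (14 − 14) + 1.8·14 = 25.2.

25.2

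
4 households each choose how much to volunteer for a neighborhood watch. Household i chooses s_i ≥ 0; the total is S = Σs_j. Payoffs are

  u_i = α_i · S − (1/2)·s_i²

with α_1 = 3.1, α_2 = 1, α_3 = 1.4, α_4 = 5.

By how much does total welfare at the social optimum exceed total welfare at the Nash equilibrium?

Household i's FOC: ∂u_i/∂s_i = α_i − s_i = 0, so s_i* = α_i.
NE contributions = (3.1, 1, 1.4, 5); S = 10.5.
W^NE = (Σα)·S − ½Σα_i² = 10.5² − ½·37.57 = 91.465.
Planner sets s_i = Σα_j = 10.5 for every i, so S^SO = 4·10.5 = 42.
W^SO = (Σα)·S^SO − ½·4·(Σα)² = (4/2)·10.5² = 220.5.
Deadweight loss = W^SO − W^NE = 129.035.

129.035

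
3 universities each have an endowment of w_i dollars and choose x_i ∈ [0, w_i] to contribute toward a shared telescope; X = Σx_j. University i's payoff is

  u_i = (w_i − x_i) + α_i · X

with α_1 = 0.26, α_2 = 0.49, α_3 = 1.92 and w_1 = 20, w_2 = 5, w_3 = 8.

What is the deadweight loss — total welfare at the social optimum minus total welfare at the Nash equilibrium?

41.75

∂u_i/∂x_i = α_i − 1, so university i contributes w_i if α_i > 1, else 0.
α_i > 1 for i ∈ {3}; NE contributions (0, 0, 8), X = 8.
W^NE = Σw_i − X^NE + (Σα_i)·X^NE = 33 + 1.67·8 = 46.36.
Planner: ∂(Σu_j)/∂x_i = Σα_j − 1 = 1.67 > 0, so everyone contributes w_i; X^SO = 33, W^SO = 33 + 1.67·33 = 88.11.
Deadweight loss = 41.75.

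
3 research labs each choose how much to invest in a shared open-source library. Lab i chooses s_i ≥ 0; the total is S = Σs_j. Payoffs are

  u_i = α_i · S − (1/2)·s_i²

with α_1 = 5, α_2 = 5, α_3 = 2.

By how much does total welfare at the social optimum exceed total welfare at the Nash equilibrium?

99

Lab i's FOC: ∂u_i/∂s_i = α_i − s_i = 0, so s_i* = α_i.
NE contributions = (5, 5, 2); S = 12.
W^NE = (Σα)·S − ½Σα_i² = 12² − ½·54 = 117.
Planner sets s_i = Σα_j = 12 for every i, so S^SO = 3·12 = 36.
W^SO = (Σα)·S^SO − ½·3·(Σα)² = (3/2)·12² = 216.
Deadweight loss = W^SO − W^NE = 99.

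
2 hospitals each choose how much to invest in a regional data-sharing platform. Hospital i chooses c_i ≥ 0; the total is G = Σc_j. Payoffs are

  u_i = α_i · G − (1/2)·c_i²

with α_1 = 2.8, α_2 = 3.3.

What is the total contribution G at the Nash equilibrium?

6.1

Hospital i's FOC: ∂u_i/∂c_i = α_i − c_i = 0, so c_i* = α_i.
NE contributions = (2.8, 3.3); G = 6.1.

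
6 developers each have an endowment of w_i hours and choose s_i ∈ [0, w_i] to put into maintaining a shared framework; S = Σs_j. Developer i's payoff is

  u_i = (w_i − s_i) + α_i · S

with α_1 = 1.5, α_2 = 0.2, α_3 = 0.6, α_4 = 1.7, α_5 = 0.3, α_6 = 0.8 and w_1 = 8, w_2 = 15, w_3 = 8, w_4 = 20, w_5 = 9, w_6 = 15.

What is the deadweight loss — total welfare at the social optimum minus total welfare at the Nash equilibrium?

∂u_i/∂s_i = α_i − 1, so developer i contributes w_i if α_i > 1, else 0.
α_i > 1 for i ∈ {1, 4}; NE contributions (8, 0, 0, 20, 0, 0), S = 28.
W^NE = Σw_i − S^NE + (Σα_i)·S^NE = 75 + 4.1·28 = 189.8.
Planner: ∂(Σu_j)/∂s_i = Σα_j − 1 = 4.1 > 0, so everyone contributes w_i; S^SO = 75, W^SO = 75 + 4.1·75 = 382.5.
Deadweight loss = 192.7.

192.7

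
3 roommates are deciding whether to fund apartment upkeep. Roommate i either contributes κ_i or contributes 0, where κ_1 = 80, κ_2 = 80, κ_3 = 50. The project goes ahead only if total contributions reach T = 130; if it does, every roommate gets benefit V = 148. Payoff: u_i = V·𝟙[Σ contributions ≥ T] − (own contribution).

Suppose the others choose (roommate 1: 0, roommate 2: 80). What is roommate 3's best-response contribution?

50

Others' total = 80. Contributing 50 brings total to 130 ≥ 130: gain V − κ_3 = 98.
Best response: 50.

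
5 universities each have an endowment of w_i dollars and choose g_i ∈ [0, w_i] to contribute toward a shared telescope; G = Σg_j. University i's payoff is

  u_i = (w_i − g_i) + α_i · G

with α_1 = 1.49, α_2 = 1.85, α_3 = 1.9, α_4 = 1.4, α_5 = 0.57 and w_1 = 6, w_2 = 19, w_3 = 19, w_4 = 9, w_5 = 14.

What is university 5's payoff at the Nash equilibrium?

44.21

∂u_i/∂g_i = α_i − 1, so university i contributes w_i if α_i > 1, else 0.
α_i > 1 for i ∈ {1, 2, 3, 4}; NE contributions (6, 19, 19, 9, 0), G = 53.
u_5 = (14 − 0) + 0.57·53 = 44.21.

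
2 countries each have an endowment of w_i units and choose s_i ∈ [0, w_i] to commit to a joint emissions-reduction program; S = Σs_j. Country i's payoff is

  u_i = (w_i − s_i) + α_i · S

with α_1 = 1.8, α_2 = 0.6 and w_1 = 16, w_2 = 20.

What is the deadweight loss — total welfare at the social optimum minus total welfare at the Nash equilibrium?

∂u_i/∂s_i = α_i − 1, so country i contributes w_i if α_i > 1, else 0.
α_i > 1 for i ∈ {1}; NE contributions (16, 0), S = 16.
W^NE = Σw_i − S^NE + (Σα_i)·S^NE = 36 + 1.4·16 = 58.4.
Planner: ∂(Σu_j)/∂s_i = Σα_j − 1 = 1.4 > 0, so everyone contributes w_i; S^SO = 36, W^SO = 36 + 1.4·36 = 86.4.
Deadweight loss = 28.

28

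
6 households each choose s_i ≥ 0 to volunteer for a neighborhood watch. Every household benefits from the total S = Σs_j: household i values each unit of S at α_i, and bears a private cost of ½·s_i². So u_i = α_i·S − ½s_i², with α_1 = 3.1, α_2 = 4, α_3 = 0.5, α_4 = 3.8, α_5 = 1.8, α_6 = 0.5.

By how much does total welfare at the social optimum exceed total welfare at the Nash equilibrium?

397.275

Household i's FOC: ∂u_i/∂s_i = α_i − s_i = 0, so s_i* = α_i.
NE contributions = (3.1, 4, 0.5, 3.8, 1.8, 0.5); S = 13.7.
W^NE = (Σα)·S − ½Σα_i² = 13.7² − ½·43.79 = 165.795.
Planner sets s_i = Σα_j = 13.7 for every i, so S^SO = 6·13.7 = 82.2.
W^SO = (Σα)·S^SO − ½·6·(Σα)² = (6/2)·13.7² = 563.07.
Deadweight loss = W^SO − W^NE = 397.275.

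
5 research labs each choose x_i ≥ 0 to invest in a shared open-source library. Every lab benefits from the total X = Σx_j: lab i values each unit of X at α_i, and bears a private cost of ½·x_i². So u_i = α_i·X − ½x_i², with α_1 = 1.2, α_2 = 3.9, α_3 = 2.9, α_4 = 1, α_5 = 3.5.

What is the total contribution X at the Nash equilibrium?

12.5

Lab i's FOC: ∂u_i/∂x_i = α_i − x_i = 0, so x_i* = α_i.
NE contributions = (1.2, 3.9, 2.9, 1, 3.5); X = 12.5.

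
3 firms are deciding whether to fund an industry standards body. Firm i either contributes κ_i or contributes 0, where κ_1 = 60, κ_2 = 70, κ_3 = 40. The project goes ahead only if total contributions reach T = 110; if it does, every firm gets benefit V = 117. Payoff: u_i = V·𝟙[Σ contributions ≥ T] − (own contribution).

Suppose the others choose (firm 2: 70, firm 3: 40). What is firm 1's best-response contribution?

0

Others' total = 110 ≥ 110; contributing adds cost 60 for no extra benefit.
Best response: 0.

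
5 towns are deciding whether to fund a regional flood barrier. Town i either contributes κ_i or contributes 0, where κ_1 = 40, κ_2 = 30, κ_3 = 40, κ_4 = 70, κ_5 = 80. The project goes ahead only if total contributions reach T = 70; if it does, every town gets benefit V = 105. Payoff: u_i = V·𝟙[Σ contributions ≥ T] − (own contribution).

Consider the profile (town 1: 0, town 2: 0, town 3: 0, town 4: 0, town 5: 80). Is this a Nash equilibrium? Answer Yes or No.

Total = 80 ≥ 70: provided.
Town 1 (pledges 0, payoff 105): pledging 40 → total 120, payoff 65. No gain.
Town 2 (pledges 0, payoff 105): pledging 30 → total 110, payoff 75. No gain.
Town 3 (pledges 0, payoff 105): pledging 40 → total 120, payoff 65. No gain.
Town 4 (pledges 0, payoff 105): pledging 70 → total 150, payoff 35. No gain.
Town 5 (pledges 80, payoff 25): dropping to 0 → total 0, payoff 0. No gain.

Yes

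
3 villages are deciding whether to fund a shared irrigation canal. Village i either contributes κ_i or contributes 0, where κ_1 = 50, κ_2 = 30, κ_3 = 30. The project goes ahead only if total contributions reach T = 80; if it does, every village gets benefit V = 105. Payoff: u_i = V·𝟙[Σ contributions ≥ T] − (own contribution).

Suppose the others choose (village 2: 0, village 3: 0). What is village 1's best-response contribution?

Others' total = 0. Even contributing 50 gives 50 < 80: no benefit either way.
Best response: 0.

0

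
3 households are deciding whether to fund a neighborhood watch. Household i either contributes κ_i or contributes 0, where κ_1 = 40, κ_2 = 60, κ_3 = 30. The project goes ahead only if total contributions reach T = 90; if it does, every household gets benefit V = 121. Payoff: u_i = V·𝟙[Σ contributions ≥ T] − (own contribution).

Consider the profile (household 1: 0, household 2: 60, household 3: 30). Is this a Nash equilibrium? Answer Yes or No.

Yes

Total = 90 ≥ 90: provided.
Household 1 (pledges 0, payoff 121): pledging 40 → total 130, payoff 81. No gain.
Household 2 (pledges 60, payoff 61): dropping to 0 → total 30, payoff 0. No gain.
Household 3 (pledges 30, payoff 91): dropping to 0 → total 60, payoff 0. No gain.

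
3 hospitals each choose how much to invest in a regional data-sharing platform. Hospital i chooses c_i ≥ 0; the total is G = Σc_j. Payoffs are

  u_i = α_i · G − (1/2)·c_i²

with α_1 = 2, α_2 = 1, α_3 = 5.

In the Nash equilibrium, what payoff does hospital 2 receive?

Hospital i's FOC: ∂u_i/∂c_i = α_i − c_i = 0, so c_i* = α_i.
NE contributions = (2, 1, 5); G = 8.
u_2 = α_2·G − ½·(c_2)² = 1·8 − ½·1² = 7.5.

7.5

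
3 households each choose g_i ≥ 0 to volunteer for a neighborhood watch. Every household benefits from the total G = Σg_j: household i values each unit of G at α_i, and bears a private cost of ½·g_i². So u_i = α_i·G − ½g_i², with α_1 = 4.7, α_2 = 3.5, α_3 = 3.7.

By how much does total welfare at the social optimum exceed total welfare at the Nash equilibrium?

94.82

Household i's FOC: ∂u_i/∂g_i = α_i − g_i = 0, so g_i* = α_i.
NE contributions = (4.7, 3.5, 3.7); G = 11.9.
W^NE = (Σα)·G − ½Σα_i² = 11.9² − ½·48.03 = 117.595.
Planner sets g_i = Σα_j = 11.9 for every i, so G^SO = 3·11.9 = 35.7.
W^SO = (Σα)·G^SO − ½·3·(Σα)² = (3/2)·11.9² = 212.415.
Deadweight loss = W^SO − W^NE = 94.82.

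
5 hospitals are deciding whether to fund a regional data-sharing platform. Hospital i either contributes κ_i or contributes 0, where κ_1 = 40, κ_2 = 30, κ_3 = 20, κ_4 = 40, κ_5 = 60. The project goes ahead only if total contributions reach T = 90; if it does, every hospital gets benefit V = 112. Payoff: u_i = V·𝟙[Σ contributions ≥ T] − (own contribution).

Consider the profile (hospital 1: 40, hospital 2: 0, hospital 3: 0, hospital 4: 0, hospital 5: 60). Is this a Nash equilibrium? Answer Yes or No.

Total = 100 ≥ 90: provided.
Hospital 1 (pledges 40, payoff 72): dropping to 0 → total 60, payoff 0. No gain.
Hospital 2 (pledges 0, payoff 112): pledging 30 → total 130, payoff 82. No gain.
Hospital 3 (pledges 0, payoff 112): pledging 20 → total 120, payoff 92. No gain.
Hospital 4 (pledges 0, payoff 112): pledging 40 → total 140, payoff 72. No gain.
Hospital 5 (pledges 60, payoff 52): dropping to 0 → total 40, payoff 0. No gain.

Yes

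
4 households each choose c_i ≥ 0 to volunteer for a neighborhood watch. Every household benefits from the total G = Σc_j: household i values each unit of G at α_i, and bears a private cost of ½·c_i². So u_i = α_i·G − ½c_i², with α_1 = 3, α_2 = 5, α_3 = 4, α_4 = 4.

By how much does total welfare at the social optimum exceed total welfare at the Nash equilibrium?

289

Household i's FOC: ∂u_i/∂c_i = α_i − c_i = 0, so c_i* = α_i.
NE contributions = (3, 5, 4, 4); G = 16.
W^NE = (Σα)·G − ½Σα_i² = 16² − ½·66 = 223.
Planner sets c_i = Σα_j = 16 for every i, so G^SO = 4·16 = 64.
W^SO = (Σα)·G^SO − ½·4·(Σα)² = (4/2)·16² = 512.
Deadweight loss = W^SO − W^NE = 289.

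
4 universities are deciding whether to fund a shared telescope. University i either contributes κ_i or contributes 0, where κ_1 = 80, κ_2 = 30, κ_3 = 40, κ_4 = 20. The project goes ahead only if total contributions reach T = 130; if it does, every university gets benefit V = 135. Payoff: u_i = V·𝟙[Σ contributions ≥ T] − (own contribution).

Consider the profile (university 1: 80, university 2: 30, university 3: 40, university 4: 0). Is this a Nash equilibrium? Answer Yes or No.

Yes

Total = 150 ≥ 130: provided.
University 1 (pledges 80, payoff 55): dropping to 0 → total 70, payoff 0. No gain.
University 2 (pledges 30, payoff 105): dropping to 0 → total 120, payoff 0. No gain.
University 3 (pledges 40, payoff 95): dropping to 0 → total 110, payoff 0. No gain.
University 4 (pledges 0, payoff 135): pledging 20 → total 170, payoff 115. No gain.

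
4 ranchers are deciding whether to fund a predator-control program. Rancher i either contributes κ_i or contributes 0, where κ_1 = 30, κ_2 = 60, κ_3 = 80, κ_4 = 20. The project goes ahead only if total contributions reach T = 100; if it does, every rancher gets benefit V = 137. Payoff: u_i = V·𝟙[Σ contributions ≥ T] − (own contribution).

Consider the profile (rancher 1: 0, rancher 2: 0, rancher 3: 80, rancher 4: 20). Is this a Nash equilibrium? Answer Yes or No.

Total = 100 ≥ 100: provided.
Rancher 1 (pledges 0, payoff 137): pledging 30 → total 130, payoff 107. No gain.
Rancher 2 (pledges 0, payoff 137): pledging 60 → total 160, payoff 77. No gain.
Rancher 3 (pledges 80, payoff 57): dropping to 0 → total 20, payoff 0. No gain.
Rancher 4 (pledges 20, payoff 117): dropping to 0 → total 80, payoff 0. No gain.

Yes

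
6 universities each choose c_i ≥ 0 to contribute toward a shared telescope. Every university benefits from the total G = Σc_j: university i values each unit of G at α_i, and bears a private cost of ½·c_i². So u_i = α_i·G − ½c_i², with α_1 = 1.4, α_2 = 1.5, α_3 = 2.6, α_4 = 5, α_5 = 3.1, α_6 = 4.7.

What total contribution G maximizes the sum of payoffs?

109.8

Planner FOC: ∂(Σu_j)/∂c_i = (Σα_j) − c_i = 0, so c_i^SO = Σα_j = 18.3 for every i; G^SO = 109.8.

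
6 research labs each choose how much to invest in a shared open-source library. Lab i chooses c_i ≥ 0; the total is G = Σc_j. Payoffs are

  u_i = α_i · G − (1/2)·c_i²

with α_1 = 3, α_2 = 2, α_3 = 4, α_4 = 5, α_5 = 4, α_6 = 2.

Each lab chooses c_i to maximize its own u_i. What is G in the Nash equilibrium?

Lab i's FOC: ∂u_i/∂c_i = α_i − c_i = 0, so c_i* = α_i.
NE contributions = (3, 2, 4, 5, 4, 2); G = 20.

20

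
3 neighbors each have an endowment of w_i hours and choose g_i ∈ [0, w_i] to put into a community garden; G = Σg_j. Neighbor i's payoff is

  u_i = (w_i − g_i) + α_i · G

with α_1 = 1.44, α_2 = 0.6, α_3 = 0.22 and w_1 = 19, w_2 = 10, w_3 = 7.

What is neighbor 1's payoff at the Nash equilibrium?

∂u_i/∂g_i = α_i − 1, so neighbor i contributes w_i if α_i > 1, else 0.
α_i > 1 for i ∈ {1}; NE contributions (19, 0, 0), G = 19.
u_1 = (19 − 19) + 1.44·19 = 27.36.

27.36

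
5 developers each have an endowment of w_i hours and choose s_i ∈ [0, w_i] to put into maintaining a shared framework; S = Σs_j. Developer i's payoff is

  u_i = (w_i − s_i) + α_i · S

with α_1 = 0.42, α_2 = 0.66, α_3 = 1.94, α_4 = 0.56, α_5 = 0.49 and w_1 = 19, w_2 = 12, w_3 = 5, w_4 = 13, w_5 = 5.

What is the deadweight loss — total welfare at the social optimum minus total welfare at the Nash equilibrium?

150.43

∂u_i/∂s_i = α_i − 1, so developer i contributes w_i if α_i > 1, else 0.
α_i > 1 for i ∈ {3}; NE contributions (0, 0, 5, 0, 0), S = 5.
W^NE = Σw_i − S^NE + (Σα_i)·S^NE = 54 + 3.07·5 = 69.35.
Planner: ∂(Σu_j)/∂s_i = Σα_j − 1 = 3.07 > 0, so everyone contributes w_i; S^SO = 54, W^SO = 54 + 3.07·54 = 219.78.
Deadweight loss = 150.43.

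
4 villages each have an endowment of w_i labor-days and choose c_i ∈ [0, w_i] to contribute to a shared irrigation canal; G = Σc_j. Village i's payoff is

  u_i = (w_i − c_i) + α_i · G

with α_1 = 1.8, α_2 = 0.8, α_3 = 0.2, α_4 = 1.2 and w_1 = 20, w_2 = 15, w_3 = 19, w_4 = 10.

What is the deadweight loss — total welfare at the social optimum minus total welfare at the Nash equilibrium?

∂u_i/∂c_i = α_i − 1, so village i contributes w_i if α_i > 1, else 0.
α_i > 1 for i ∈ {1, 4}; NE contributions (20, 0, 0, 10), G = 30.
W^NE = Σw_i − G^NE + (Σα_i)·G^NE = 64 + 3·30 = 154.
Planner: ∂(Σu_j)/∂c_i = Σα_j − 1 = 3 > 0, so everyone contributes w_i; G^SO = 64, W^SO = 64 + 3·64 = 256.
Deadweight loss = 102.

102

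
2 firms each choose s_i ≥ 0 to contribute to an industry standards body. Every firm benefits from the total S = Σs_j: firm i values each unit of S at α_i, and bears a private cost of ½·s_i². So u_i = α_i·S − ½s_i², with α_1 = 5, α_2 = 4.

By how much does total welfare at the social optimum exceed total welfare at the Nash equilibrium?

Firm i's FOC: ∂u_i/∂s_i = α_i − s_i = 0, so s_i* = α_i.
NE contributions = (5, 4); S = 9.
W^NE = (Σα)·S − ½Σα_i² = 9² − ½·41 = 60.5.
Planner sets s_i = Σα_j = 9 for every i, so S^SO = 2·9 = 18.
W^SO = (Σα)·S^SO − ½·2·(Σα)² = (2/2)·9² = 81.
Deadweight loss = W^SO − W^NE = 20.5.

20.5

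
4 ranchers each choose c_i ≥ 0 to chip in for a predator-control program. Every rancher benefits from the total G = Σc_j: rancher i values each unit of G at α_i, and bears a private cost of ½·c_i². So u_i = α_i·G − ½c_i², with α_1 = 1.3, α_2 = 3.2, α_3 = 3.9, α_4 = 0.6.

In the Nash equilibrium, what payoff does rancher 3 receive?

27.495

Rancher i's FOC: ∂u_i/∂c_i = α_i − c_i = 0, so c_i* = α_i.
NE contributions = (1.3, 3.2, 3.9, 0.6); G = 9.
u_3 = α_3·G − ½·(c_3)² = 3.9·9 − ½·3.9² = 27.495.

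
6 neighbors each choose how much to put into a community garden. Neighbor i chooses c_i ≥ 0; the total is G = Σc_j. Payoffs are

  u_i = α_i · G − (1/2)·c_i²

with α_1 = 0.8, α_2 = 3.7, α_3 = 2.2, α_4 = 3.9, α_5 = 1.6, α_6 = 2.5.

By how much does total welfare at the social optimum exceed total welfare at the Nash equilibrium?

Neighbor i's FOC: ∂u_i/∂c_i = α_i − c_i = 0, so c_i* = α_i.
NE contributions = (0.8, 3.7, 2.2, 3.9, 1.6, 2.5); G = 14.7.
W^NE = (Σα)·G − ½Σα_i² = 14.7² − ½·43.19 = 194.495.
Planner sets c_i = Σα_j = 14.7 for every i, so G^SO = 6·14.7 = 88.2.
W^SO = (Σα)·G^SO − ½·6·(Σα)² = (6/2)·14.7² = 648.27.
Deadweight loss = W^SO − W^NE = 453.775.

453.775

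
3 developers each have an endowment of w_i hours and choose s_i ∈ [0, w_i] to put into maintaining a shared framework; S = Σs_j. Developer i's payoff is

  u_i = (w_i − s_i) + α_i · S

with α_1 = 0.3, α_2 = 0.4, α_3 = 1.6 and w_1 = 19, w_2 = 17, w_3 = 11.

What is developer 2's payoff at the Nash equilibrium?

21.4

∂u_i/∂s_i = α_i − 1, so developer i contributes w_i if α_i > 1, else 0.
α_i > 1 for i ∈ {3}; NE contributions (0, 0, 11), S = 11.
u_2 = (17 − 0) + 0.4·11 = 21.4.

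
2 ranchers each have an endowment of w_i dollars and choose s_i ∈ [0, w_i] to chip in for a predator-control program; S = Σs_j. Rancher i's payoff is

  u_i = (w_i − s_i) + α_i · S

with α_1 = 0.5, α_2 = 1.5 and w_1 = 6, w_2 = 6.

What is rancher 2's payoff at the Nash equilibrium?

9

∂u_i/∂s_i = α_i − 1, so rancher i contributes w_i if α_i > 1, else 0.
α_i > 1 for i ∈ {2}; NE contributions (0, 6), S = 6.
u_2 = (6 − 6) + 1.5·6 = 9.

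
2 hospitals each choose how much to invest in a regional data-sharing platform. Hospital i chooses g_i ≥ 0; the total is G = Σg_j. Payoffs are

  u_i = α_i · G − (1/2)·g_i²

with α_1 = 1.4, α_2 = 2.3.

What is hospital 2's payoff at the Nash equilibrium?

5.865

Hospital i's FOC: ∂u_i/∂g_i = α_i − g_i = 0, so g_i* = α_i.
NE contributions = (1.4, 2.3); G = 3.7.
u_2 = α_2·G − ½·(g_2)² = 2.3·3.7 − ½·2.3² = 5.865.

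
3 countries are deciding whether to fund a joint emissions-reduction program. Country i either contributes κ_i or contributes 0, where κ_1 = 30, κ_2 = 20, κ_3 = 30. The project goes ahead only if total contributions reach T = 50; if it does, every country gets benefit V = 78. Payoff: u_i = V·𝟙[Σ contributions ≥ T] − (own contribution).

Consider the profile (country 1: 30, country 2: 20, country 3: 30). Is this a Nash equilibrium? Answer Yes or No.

Total = 80 ≥ 50: provided.
Country 1 (pledges 30, payoff 48): dropping to 0 → total 50, payoff 78. Profitable deviation.

No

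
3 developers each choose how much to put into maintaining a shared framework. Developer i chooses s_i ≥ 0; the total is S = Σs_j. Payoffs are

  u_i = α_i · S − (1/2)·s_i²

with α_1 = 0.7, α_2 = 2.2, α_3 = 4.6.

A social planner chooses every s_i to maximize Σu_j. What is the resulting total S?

22.5

Planner FOC: ∂(Σu_j)/∂s_i = (Σα_j) − s_i = 0, so s_i^SO = Σα_j = 7.5 for every i; S^SO = 22.5.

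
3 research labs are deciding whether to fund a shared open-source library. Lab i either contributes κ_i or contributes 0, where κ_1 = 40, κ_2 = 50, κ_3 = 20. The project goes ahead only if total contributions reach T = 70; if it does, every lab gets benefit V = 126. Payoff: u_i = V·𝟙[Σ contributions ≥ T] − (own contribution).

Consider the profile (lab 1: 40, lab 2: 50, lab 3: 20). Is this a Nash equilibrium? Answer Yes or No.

No

Total = 110 ≥ 70: provided.
Lab 1 (pledges 40, payoff 86): dropping to 0 → total 70, payoff 126. Profitable deviation.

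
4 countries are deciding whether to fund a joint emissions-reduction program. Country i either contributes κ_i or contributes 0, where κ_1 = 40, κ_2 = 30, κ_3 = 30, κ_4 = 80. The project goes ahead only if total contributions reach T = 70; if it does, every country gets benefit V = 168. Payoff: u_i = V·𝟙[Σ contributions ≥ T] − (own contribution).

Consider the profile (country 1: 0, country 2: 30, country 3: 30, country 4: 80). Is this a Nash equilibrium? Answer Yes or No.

No

Total = 140 ≥ 70: provided.
Country 1 (pledges 0, payoff 168): pledging 40 → total 180, payoff 128. No gain.
Country 2 (pledges 30, payoff 138): dropping to 0 → total 110, payoff 168. Profitable deviation.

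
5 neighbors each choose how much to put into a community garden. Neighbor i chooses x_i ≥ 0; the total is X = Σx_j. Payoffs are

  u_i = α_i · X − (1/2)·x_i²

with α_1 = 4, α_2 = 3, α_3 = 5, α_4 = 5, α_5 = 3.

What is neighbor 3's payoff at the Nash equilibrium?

87.5

Neighbor i's FOC: ∂u_i/∂x_i = α_i − x_i = 0, so x_i* = α_i.
NE contributions = (4, 3, 5, 5, 3); X = 20.
u_3 = α_3·X − ½·(x_3)² = 5·20 − ½·5² = 87.5.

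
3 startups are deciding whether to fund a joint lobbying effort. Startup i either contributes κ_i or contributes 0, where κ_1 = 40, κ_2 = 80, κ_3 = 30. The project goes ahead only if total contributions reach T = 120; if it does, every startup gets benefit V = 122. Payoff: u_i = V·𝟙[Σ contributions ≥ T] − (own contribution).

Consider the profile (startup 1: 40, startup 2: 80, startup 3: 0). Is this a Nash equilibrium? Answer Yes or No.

Total = 120 ≥ 120: provided.
Startup 1 (pledges 40, payoff 82): dropping to 0 → total 80, payoff 0. No gain.
Startup 2 (pledges 80, payoff 42): dropping to 0 → total 40, payoff 0. No gain.
Startup 3 (pledges 0, payoff 122): pledging 30 → total 150, payoff 92. No gain.

Yes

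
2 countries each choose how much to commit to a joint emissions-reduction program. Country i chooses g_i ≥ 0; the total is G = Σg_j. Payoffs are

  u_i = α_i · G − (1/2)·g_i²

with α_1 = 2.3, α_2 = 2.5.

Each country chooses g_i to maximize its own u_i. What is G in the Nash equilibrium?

4.8

Country i's FOC: ∂u_i/∂g_i = α_i − g_i = 0, so g_i* = α_i.
NE contributions = (2.3, 2.5); G = 4.8.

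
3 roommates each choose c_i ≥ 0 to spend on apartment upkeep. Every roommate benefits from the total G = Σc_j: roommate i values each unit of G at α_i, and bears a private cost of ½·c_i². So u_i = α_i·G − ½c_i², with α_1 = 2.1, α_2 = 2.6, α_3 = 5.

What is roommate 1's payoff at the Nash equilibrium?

18.165

Roommate i's FOC: ∂u_i/∂c_i = α_i − c_i = 0, so c_i* = α_i.
NE contributions = (2.1, 2.6, 5); G = 9.7.
u_1 = α_1·G − ½·(c_1)² = 2.1·9.7 − ½·2.1² = 18.165.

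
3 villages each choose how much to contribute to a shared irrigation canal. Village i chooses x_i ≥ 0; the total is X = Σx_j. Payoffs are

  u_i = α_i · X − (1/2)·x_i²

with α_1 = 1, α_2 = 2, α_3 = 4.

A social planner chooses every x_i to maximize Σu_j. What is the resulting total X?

21

Planner FOC: ∂(Σu_j)/∂x_i = (Σα_j) − x_i = 0, so x_i^SO = Σα_j = 7 for every i; X^SO = 21.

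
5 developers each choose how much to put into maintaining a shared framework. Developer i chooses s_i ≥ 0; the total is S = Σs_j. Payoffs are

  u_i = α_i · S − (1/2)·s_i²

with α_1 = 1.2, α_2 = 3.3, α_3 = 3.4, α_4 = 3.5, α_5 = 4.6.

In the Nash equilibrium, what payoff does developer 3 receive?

Developer i's FOC: ∂u_i/∂s_i = α_i − s_i = 0, so s_i* = α_i.
NE contributions = (1.2, 3.3, 3.4, 3.5, 4.6); S = 16.
u_3 = α_3·S − ½·(s_3)² = 3.4·16 − ½·3.4² = 48.62.

48.62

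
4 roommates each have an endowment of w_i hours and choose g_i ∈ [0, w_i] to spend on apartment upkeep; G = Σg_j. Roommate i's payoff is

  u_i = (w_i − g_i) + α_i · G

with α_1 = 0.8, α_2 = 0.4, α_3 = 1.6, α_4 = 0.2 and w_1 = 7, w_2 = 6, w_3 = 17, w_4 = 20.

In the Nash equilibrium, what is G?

∂u_i/∂g_i = α_i − 1, so roommate i contributes w_i if α_i > 1, else 0.
α_i > 1 for i ∈ {3}; NE contributions (0, 0, 17, 0), G = 17.

17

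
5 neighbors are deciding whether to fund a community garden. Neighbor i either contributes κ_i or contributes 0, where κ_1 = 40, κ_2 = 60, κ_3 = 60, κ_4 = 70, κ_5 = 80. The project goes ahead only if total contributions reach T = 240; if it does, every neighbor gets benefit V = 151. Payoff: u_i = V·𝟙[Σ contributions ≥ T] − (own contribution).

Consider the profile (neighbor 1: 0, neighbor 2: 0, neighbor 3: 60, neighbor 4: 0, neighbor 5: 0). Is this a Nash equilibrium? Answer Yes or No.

No

Total = 60 < 240: not provided.
Neighbor 1 (pledges 0, payoff 0): pledging 40 → total 100, payoff -40. No gain.
Neighbor 2 (pledges 0, payoff 0): pledging 60 → total 120, payoff -60. No gain.
Neighbor 3 (pledges 60, payoff -60): dropping to 0 → total 0, payoff 0. Profitable deviation.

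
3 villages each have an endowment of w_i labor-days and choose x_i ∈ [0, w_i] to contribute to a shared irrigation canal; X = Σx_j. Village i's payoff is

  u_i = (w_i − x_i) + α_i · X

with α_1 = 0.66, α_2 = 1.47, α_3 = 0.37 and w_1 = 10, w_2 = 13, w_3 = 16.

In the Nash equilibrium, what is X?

13

∂u_i/∂x_i = α_i − 1, so village i contributes w_i if α_i > 1, else 0.
α_i > 1 for i ∈ {2}; NE contributions (0, 13, 0), X = 13.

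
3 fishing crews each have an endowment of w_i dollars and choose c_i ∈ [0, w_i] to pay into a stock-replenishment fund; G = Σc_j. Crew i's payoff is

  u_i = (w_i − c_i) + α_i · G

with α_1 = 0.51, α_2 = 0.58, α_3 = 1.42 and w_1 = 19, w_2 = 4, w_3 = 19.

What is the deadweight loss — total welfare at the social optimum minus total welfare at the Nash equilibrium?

34.73

∂u_i/∂c_i = α_i − 1, so crew i contributes w_i if α_i > 1, else 0.
α_i > 1 for i ∈ {3}; NE contributions (0, 0, 19), G = 19.
W^NE = Σw_i − G^NE + (Σα_i)·G^NE = 42 + 1.51·19 = 70.69.
Planner: ∂(Σu_j)/∂c_i = Σα_j − 1 = 1.51 > 0, so everyone contributes w_i; G^SO = 42, W^SO = 42 + 1.51·42 = 105.42.
Deadweight loss = 34.73.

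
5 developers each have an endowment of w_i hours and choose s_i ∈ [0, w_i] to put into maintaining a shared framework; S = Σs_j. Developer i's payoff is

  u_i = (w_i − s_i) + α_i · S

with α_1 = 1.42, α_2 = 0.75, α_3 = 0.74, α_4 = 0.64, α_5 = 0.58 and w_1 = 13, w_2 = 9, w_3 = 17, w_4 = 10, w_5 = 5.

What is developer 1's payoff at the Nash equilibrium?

18.46

∂u_i/∂s_i = α_i − 1, so developer i contributes w_i if α_i > 1, else 0.
α_i > 1 for i ∈ {1}; NE contributions (13, 0, 0, 0, 0), S = 13.
u_1 = (13 − 13) + 1.42·13 = 18.46.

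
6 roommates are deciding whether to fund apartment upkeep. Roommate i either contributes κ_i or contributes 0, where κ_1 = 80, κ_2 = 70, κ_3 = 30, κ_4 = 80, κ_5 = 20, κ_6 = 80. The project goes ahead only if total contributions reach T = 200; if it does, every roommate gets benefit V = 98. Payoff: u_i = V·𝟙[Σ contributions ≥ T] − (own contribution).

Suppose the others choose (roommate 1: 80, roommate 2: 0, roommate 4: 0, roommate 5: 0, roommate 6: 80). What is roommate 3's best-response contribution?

0

Others' total = 160. Even contributing 30 gives 190 < 200: no benefit either way.
Best response: 0.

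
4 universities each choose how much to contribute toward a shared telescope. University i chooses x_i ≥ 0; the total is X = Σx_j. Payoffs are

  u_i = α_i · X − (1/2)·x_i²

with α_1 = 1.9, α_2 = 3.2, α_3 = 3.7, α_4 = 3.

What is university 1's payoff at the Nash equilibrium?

University i's FOC: ∂u_i/∂x_i = α_i − x_i = 0, so x_i* = α_i.
NE contributions = (1.9, 3.2, 3.7, 3); X = 11.8.
u_1 = α_1·X − ½·(x_1)² = 1.9·11.8 − ½·1.9² = 20.615.

20.615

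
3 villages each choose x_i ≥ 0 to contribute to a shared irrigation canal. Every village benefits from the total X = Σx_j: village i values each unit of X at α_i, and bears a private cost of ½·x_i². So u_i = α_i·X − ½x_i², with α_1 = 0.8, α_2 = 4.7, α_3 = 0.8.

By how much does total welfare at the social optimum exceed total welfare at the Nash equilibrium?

Village i's FOC: ∂u_i/∂x_i = α_i − x_i = 0, so x_i* = α_i.
NE contributions = (0.8, 4.7, 0.8); X = 6.3.
W^NE = (Σα)·X − ½Σα_i² = 6.3² − ½·23.37 = 28.005.
Planner sets x_i = Σα_j = 6.3 for every i, so X^SO = 3·6.3 = 18.9.
W^SO = (Σα)·X^SO − ½·3·(Σα)² = (3/2)·6.3² = 59.535.
Deadweight loss = W^SO − W^NE = 31.53.

31.53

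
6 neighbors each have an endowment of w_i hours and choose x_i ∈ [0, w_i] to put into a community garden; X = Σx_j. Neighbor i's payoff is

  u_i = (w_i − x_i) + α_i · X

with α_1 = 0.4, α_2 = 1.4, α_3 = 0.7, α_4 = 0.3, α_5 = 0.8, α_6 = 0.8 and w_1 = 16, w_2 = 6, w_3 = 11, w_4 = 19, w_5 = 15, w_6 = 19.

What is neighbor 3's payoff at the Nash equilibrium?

15.2

∂u_i/∂x_i = α_i − 1, so neighbor i contributes w_i if α_i > 1, else 0.
α_i > 1 for i ∈ {2}; NE contributions (0, 6, 0, 0, 0, 0), X = 6.
u_3 = (11 − 0) + 0.7·6 = 15.2.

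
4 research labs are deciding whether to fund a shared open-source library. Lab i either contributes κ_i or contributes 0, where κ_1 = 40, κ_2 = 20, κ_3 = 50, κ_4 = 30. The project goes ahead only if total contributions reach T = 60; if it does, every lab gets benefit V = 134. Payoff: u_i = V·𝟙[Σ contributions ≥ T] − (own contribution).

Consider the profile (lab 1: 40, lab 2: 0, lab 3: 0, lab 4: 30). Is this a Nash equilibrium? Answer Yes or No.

Total = 70 ≥ 60: provided.
Lab 1 (pledges 40, payoff 94): dropping to 0 → total 30, payoff 0. No gain.
Lab 2 (pledges 0, payoff 134): pledging 20 → total 90, payoff 114. No gain.
Lab 3 (pledges 0, payoff 134): pledging 50 → total 120, payoff 84. No gain.
Lab 4 (pledges 30, payoff 104): dropping to 0 → total 40, payoff 0. No gain.

Yes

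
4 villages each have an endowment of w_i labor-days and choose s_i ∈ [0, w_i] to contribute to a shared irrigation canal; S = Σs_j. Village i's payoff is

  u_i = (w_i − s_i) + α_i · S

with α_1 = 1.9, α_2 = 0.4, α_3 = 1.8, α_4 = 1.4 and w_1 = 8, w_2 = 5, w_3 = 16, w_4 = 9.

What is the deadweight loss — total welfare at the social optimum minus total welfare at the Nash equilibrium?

∂u_i/∂s_i = α_i − 1, so village i contributes w_i if α_i > 1, else 0.
α_i > 1 for i ∈ {1, 3, 4}; NE contributions (8, 0, 16, 9), S = 33.
W^NE = Σw_i − S^NE + (Σα_i)·S^NE = 38 + 4.5·33 = 186.5.
Planner: ∂(Σu_j)/∂s_i = Σα_j − 1 = 4.5 > 0, so everyone contributes w_i; S^SO = 38, W^SO = 38 + 4.5·38 = 209.
Deadweight loss = 22.5.

22.5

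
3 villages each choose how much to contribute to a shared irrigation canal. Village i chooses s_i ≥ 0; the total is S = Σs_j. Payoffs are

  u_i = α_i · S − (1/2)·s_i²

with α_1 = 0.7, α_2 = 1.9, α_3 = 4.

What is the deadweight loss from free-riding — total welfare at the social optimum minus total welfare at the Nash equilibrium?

31.83

Village i's FOC: ∂u_i/∂s_i = α_i − s_i = 0, so s_i* = α_i.
NE contributions = (0.7, 1.9, 4); S = 6.6.
W^NE = (Σα)·S − ½Σα_i² = 6.6² − ½·20.1 = 33.51.
Planner sets s_i = Σα_j = 6.6 for every i, so S^SO = 3·6.6 = 19.8.
W^SO = (Σα)·S^SO − ½·3·(Σα)² = (3/2)·6.6² = 65.34.
Deadweight loss = W^SO − W^NE = 31.83.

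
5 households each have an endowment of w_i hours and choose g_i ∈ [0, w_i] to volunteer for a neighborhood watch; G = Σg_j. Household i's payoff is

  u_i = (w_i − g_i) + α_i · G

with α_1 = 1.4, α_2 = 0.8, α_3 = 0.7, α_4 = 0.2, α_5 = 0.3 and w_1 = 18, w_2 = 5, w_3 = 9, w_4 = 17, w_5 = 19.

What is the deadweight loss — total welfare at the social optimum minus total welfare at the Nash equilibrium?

∂u_i/∂g_i = α_i − 1, so household i contributes w_i if α_i > 1, else 0.
α_i > 1 for i ∈ {1}; NE contributions (18, 0, 0, 0, 0), G = 18.
W^NE = Σw_i − G^NE + (Σα_i)·G^NE = 68 + 2.4·18 = 111.2.
Planner: ∂(Σu_j)/∂g_i = Σα_j − 1 = 2.4 > 0, so everyone contributes w_i; G^SO = 68, W^SO = 68 + 2.4·68 = 231.2.
Deadweight loss = 120.

120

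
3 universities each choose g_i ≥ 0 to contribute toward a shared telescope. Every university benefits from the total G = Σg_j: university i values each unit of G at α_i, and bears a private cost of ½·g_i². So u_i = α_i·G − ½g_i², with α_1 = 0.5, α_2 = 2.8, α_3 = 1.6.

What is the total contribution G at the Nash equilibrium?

University i's FOC: ∂u_i/∂g_i = α_i − g_i = 0, so g_i* = α_i.
NE contributions = (0.5, 2.8, 1.6); G = 4.9.

4.9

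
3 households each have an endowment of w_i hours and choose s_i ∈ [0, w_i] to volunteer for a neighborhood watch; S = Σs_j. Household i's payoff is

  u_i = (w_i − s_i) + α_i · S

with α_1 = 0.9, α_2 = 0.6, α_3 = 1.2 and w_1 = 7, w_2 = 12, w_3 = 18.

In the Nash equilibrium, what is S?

∂u_i/∂s_i = α_i − 1, so household i contributes w_i if α_i > 1, else 0.
α_i > 1 for i ∈ {3}; NE contributions (0, 0, 18), S = 18.

18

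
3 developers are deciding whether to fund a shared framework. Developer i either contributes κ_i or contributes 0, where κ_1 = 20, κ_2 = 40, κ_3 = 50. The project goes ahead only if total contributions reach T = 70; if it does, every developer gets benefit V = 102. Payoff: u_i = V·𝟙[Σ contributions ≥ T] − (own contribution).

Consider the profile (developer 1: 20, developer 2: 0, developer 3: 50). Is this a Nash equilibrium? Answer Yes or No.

Total = 70 ≥ 70: provided.
Developer 1 (pledges 20, payoff 82): dropping to 0 → total 50, payoff 0. No gain.
Developer 2 (pledges 0, payoff 102): pledging 40 → total 110, payoff 62. No gain.
Developer 3 (pledges 50, payoff 52): dropping to 0 → total 20, payoff 0. No gain.

Yes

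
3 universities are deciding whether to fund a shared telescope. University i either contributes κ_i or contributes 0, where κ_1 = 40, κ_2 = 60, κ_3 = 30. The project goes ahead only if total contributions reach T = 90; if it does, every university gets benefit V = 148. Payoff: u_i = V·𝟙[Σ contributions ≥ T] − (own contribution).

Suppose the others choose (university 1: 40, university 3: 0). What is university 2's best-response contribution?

Others' total = 40. Contributing 60 brings total to 100 ≥ 90: gain V − κ_2 = 88.
Best response: 60.

60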